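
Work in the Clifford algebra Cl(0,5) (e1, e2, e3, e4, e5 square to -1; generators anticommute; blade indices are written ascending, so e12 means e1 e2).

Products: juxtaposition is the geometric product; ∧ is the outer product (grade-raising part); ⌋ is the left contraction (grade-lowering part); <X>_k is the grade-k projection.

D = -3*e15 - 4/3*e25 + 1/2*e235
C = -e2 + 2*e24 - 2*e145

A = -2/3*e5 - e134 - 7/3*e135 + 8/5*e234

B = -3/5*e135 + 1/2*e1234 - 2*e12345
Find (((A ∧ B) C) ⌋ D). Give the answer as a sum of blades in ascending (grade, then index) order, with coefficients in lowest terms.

step 1: -1/3*e12345
step 2: 2/3*e23 - 2/3*e135 + 1/3*e1345
step 3: -1/3*e5
Answer: -1/3*e5


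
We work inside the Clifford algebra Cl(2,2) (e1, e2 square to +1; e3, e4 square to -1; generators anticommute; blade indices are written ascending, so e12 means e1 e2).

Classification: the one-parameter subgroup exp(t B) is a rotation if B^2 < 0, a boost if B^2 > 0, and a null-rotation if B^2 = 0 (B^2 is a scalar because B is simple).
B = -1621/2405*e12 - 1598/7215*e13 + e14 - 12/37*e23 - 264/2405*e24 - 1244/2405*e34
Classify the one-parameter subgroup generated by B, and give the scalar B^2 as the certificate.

B^2 term by term: the squares give (-1621/2405)^2*(e12)^2 + (-1598/7215)^2*(e13)^2 + (1)^2*(e14)^2 + (-12/37)^2*(e23)^2 + (-264/2405)^2*(e24)^2 + (-1244/2405)^2*(e34)^2 = 2627641/5784025*(-1) + 2553604/52056225*(+1) + 1*(+1) + 144/1369*(+1) + 69696/5784025*(+1) + 1547536/5784025*(-1) = 4/9 (each basis 2-blade squares to minus the product of its generators' squares); cross terms between blades sharing an index anticommute and cancel; the commuting (index-disjoint) pairs give grade-4 terms 2*c*c'*(blade product), which cancel blade by blade — e1234: 4033048/5784025 - 281248/5784025 - 24/37 = 0 — confirming B is simple. So B^2 = 4/9.
Answer: boost, certificate B^2 = 4/9. Why this suffices: the scalar 4/9 survives any versor conjugation, so its sign alone determines the class however B is presented.


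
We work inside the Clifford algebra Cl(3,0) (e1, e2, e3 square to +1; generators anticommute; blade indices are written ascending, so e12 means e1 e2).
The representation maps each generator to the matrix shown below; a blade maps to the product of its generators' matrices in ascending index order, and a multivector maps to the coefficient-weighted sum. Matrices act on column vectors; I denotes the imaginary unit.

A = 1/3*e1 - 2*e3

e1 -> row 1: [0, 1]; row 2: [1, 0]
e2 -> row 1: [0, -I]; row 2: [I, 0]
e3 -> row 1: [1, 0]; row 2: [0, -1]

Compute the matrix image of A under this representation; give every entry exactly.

M = (1/3)*rho(e1) + (-2)*rho(e3), summed entrywise:
Answer: row 1: [-2, 1/3]; row 2: [1/3, 2]


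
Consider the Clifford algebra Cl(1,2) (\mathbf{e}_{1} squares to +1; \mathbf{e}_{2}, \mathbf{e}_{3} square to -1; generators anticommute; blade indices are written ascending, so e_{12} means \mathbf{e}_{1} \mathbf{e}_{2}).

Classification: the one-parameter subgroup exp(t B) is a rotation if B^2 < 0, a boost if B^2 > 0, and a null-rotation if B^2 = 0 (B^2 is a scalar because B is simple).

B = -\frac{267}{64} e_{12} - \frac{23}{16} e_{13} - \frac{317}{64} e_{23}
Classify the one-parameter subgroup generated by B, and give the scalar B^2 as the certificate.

B^2 term by term: the squares give (-\frac{267}{64})^2*(e_{12})^2 + (-\frac{23}{16})^2*(e_{13})^2 + (-\frac{317}{64})^2*(e_{23})^2 = \frac{71289}{4096}*(+1) + \frac{529}{256}*(+1) + \frac{100489}{4096}*(-1) = -\frac{81}{16} (each basis 2-blade squares to minus the product of its generators' squares); cross terms between blades sharing an index anticommute and cancel. So B^2 = -\frac{81}{16}.
Answer: rotation, certificate B^2 = -\frac{81}{16}. Why this suffices: the scalar -\frac{81}{16} survives any versor conjugation, so its sign alone determines the class however B is presented.


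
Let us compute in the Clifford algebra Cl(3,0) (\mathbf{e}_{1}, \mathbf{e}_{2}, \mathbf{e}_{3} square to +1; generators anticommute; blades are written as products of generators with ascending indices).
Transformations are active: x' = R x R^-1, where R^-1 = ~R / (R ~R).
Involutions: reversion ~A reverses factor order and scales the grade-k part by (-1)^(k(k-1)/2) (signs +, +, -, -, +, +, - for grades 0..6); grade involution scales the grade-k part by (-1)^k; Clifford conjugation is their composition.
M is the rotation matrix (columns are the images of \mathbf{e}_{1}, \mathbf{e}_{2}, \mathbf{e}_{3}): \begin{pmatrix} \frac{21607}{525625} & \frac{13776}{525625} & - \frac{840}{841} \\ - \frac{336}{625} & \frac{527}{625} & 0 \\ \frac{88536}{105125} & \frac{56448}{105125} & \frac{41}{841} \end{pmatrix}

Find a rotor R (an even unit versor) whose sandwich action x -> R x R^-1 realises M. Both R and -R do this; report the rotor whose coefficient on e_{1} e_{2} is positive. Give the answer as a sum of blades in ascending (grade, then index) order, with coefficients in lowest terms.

Method: write R = a + b12*e_{1} e_{2} + b13*e_{1} e_{3} + b23*e_{2} e_{3} with a^2 + b12^2 + b13^2 + b23^2 = 1 (so R^-1 = ~R). Expanding the columns R e_j ~R gives tr M = 4a^2 - 1 and, from the antisymmetric part, M21 - M12 = -4a*b12, M13 - M31 = 4a*b13, M32 - M23 = -4a*b23.
Here tr M = \frac{490439}{525625}, so a^2 = (1 + tr M)/4 = \frac{254016}{525625} and a = ±\frac{504}{725}. Taking a = \frac{504}{725}: M21 - M12 = -\frac{296352}{525625}, M13 - M31 = -\frac{193536}{105125}, M32 - M23 = \frac{56448}{105125}, giving b12 = \frac{147}{725}, b13 = -\frac{96}{145}, b23 = -\frac{28}{145}, i.e. R = \frac{504}{725} + \frac{147}{725} e_{1} e_{2} - \frac{96}{145} e_{1} e_{3} - \frac{28}{145} e_{2} e_{3}.
Its e_{1} e_{2} coefficient is already positive.
Answer: \frac{504}{725} + \frac{147}{725} e_{1} e_{2} - \frac{96}{145} e_{1} e_{3} - \frac{28}{145} e_{2} e_{3}. Uniqueness: Spin(3) -> SO(3) maps R and -R to the same rotation of trace \frac{490439}{525625}; fixing the sign of the e_{1} e_{2} coefficient removes the ambiguity.


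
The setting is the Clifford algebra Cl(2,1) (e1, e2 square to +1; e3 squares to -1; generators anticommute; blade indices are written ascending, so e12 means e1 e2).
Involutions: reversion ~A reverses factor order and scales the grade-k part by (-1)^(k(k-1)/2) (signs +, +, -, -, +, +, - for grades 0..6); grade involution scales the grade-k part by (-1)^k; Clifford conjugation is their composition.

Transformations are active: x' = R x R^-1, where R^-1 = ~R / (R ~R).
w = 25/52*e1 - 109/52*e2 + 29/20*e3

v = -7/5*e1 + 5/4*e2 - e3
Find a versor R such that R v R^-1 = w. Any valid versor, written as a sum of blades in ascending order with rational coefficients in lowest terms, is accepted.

A norm check does it: q(v) = q(w) = 1009/400, hence R = v + w = -239/260*e1 - 11/13*e2 + 9/20*e3 realises the map — parallel part kept, (v - w)/2 negated, v carried to w.
Answer: -239/260*e1 - 11/13*e2 + 9/20*e3


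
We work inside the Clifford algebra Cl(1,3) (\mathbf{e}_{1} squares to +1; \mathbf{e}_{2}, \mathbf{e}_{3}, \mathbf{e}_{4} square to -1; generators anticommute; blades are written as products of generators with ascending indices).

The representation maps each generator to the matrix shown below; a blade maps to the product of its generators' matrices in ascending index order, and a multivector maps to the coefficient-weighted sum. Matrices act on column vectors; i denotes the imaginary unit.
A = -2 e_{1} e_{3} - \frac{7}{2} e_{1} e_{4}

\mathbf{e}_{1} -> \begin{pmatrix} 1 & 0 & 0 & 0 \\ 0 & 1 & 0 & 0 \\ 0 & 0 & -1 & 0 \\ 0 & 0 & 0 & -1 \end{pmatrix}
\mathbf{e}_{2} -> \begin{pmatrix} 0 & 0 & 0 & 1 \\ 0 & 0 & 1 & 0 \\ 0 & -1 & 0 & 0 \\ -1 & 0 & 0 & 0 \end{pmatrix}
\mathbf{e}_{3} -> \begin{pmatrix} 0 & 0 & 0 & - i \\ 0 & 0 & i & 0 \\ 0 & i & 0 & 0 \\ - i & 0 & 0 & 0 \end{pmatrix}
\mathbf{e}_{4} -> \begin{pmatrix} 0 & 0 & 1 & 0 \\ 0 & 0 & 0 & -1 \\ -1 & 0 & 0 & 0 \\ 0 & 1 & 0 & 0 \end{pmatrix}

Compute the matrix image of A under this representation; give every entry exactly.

Bivector images (products of the table entries): rho(e_{1} e_{3}) = rho(\mathbf{e}_{1})rho(\mathbf{e}_{3}) = \begin{pmatrix} 0 & 0 & 0 & - i \\ 0 & 0 & i & 0 \\ 0 & - i & 0 & 0 \\ i & 0 & 0 & 0 \end{pmatrix}; rho(e_{1} e_{4}) = rho(\mathbf{e}_{1})rho(\mathbf{e}_{4}) = \begin{pmatrix} 0 & 0 & 1 & 0 \\ 0 & 0 & 0 & -1 \\ 1 & 0 & 0 & 0 \\ 0 & -1 & 0 & 0 \end{pmatrix}.
M = (-2)*rho(e_{1} e_{3}) + (-\frac{7}{2})*rho(e_{1} e_{4}), summed entrywise:
Answer: \begin{pmatrix} 0 & 0 & - \frac{7}{2} & 2 i \\ 0 & 0 & - 2 i & \frac{7}{2} \\ - \frac{7}{2} & 2 i & 0 & 0 \\ - 2 i & \frac{7}{2} & 0 & 0 \end{pmatrix}


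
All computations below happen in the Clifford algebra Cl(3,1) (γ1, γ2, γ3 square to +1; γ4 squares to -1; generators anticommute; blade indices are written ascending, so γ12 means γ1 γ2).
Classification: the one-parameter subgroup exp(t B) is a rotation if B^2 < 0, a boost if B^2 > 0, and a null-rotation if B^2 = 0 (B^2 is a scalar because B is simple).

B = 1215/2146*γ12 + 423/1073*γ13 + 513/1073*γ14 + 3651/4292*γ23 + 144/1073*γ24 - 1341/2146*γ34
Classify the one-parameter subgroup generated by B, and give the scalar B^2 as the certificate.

B^2 term by term: the squares give (1215/2146)^2*(γ12)^2 + (423/1073)^2*(γ13)^2 + (513/1073)^2*(γ14)^2 + (3651/4292)^2*(γ23)^2 + (144/1073)^2*(γ24)^2 + (-1341/2146)^2*(γ34)^2 = 1476225/4605316*(-1) + 178929/1151329*(-1) + 263169/1151329*(+1) + 13329801/18421264*(-1) + 20736/1151329*(+1) + 1798281/4605316*(+1) = -9/16 (each basis 2-blade squares to minus the product of its generators' squares); cross terms between blades sharing an index anticommute and cancel; the commuting (index-disjoint) pairs give grade-4 terms 2*c*c'*(blade product), which cancel blade by blade — γ1234: -1629315/2302658 - 121824/1151329 + 1872963/2302658 = 0 — confirming B is simple. So B^2 = -9/16.
Answer: rotation, certificate B^2 = -9/16. No conjugation can change B^2 = -9/16; the sign gives the class.


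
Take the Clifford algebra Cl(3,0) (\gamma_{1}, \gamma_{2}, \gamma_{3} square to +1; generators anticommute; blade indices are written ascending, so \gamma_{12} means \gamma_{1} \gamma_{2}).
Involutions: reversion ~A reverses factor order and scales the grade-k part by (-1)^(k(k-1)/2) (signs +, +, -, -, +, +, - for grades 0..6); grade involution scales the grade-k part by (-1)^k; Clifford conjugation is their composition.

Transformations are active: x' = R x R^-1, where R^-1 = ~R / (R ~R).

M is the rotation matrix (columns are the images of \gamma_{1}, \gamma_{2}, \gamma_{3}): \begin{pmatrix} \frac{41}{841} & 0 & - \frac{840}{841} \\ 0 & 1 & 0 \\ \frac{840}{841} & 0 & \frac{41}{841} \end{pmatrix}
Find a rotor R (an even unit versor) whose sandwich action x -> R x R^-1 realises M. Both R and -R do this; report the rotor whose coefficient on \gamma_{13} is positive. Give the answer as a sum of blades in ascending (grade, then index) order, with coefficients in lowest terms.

Method: write R = a + b12*\gamma_{12} + b13*\gamma_{13} + b23*\gamma_{23} with a^2 + b12^2 + b13^2 + b23^2 = 1 (so R^-1 = ~R). Expanding the columns R e_j ~R gives tr M = 4a^2 - 1 and, from the antisymmetric part, M21 - M12 = -4a*b12, M13 - M31 = 4a*b13, M32 - M23 = -4a*b23.
Here tr M = \frac{923}{841}, so a^2 = (1 + tr M)/4 = \frac{441}{841} and a = ±\frac{21}{29}. Taking a = \frac{21}{29}: M21 - M12 = 0, M13 - M31 = -\frac{1680}{841}, M32 - M23 = 0, giving b12 = 0, b13 = -\frac{20}{29}, b23 = 0, i.e. R = \frac{21}{29} - \frac{20}{29} \gamma_{13}.
Its \gamma_{13} coefficient is negative, so report the other preimage -R.
Answer: -\frac{21}{29} + \frac{20}{29} \gamma_{13}. Key observation: the double cover Spin(3) -> SO(3) sends R and -R to the same matrix (trace \frac{923}{841} here), so the stated sign of the \gamma_{13} coefficient is what selects one sheet.


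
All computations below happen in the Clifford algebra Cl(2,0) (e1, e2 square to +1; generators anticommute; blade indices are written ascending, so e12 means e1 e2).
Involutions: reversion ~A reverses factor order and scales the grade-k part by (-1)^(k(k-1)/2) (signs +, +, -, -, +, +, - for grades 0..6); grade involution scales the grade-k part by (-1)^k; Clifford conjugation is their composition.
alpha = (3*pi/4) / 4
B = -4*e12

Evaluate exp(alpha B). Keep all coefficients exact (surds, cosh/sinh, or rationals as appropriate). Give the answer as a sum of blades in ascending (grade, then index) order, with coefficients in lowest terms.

B^2 = (-4)^2*(e12)^2 = 16*(-1) = -16 (a basis 2-blade squares to minus the product of its generators' squares).
B^2 = -16 — B^2 < 0, so the exponential closes trigonometrically: l = 4, alpha*l = 3*pi/4, so exp(alpha B) = cos(3*pi/4) + (sin(3*pi/4)/4)*B = -sqrt(2)/2 + (sqrt(2)/8)*B.
Answer: -sqrt(2)/2 - sqrt(2)/2*e12


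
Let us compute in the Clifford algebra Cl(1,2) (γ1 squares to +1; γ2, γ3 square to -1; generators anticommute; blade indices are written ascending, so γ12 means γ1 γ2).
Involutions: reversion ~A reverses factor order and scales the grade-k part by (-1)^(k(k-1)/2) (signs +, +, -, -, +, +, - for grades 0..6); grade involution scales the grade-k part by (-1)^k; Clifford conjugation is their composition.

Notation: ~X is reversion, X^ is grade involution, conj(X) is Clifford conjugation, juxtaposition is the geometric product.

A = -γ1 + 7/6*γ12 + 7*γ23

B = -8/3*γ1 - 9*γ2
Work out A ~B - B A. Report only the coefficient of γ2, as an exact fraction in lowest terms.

first term: 8/3 + 21/2*γ1 + 28/9*γ2 - 63*γ3 + 9*γ12 - 56/3*γ123
second term: 8/3 - 21/2*γ1 - 28/9*γ2 + 63*γ3 - 9*γ12 - 56/3*γ123
Answer: 56/9


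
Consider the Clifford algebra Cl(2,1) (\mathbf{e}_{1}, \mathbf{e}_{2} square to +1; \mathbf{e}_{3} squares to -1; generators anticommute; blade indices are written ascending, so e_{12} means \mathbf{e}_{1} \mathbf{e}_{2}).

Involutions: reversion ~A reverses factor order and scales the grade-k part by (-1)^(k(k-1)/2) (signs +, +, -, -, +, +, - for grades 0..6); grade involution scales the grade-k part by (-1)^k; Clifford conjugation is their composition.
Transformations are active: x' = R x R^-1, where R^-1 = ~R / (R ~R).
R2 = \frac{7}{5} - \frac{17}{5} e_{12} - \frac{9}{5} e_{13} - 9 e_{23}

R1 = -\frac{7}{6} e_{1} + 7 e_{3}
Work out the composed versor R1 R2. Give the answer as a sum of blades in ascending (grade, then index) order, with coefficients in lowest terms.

Distribute over the terms of R1 (each basis-blade product reordered to ascending indices, repeated generators contracted through their squares):
(-\frac{7}{6} e_{1}) R2 = -\frac{49}{30} e_{1} + \frac{119}{30} e_{2} + \frac{21}{10} e_{3} + \frac{21}{2} e_{123}
(7 e_{3}) R2 = -\frac{63}{5} e_{1} - 63 e_{2} + \frac{49}{5} e_{3} - \frac{119}{5} e_{123}
Summing the partial products and collecting blades:
Answer: -\frac{427}{30} e_{1} - \frac{1771}{30} e_{2} + \frac{119}{10} e_{3} - \frac{133}{10} e_{123}


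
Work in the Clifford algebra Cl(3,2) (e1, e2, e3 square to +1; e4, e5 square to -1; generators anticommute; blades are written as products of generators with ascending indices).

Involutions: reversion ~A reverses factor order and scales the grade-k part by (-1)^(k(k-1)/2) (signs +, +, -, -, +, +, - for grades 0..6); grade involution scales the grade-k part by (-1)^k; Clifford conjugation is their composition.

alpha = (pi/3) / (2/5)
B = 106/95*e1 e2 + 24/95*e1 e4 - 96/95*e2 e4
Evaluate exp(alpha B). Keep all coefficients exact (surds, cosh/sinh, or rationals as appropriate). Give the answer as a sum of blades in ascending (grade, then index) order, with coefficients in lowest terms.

B^2 term by term: the squares give (106/95)^2*(e1 e2)^2 + (24/95)^2*(e1 e4)^2 + (-96/95)^2*(e2 e4)^2 = 11236/9025*(-1) + 576/9025*(+1) + 9216/9025*(+1) = -4/25 (each basis 2-blade squares to minus the product of its generators' squares); cross terms between blades sharing an index anticommute and cancel. So B^2 = -4/25.
B^2 = -4/25 — since the square is negative, the closed form is circular: l = 2/5, alpha*l = pi/3, so exp(alpha B) = cos(pi/3) + (sin(pi/3)/(2/5))*B = 1/2 + (5*sqrt(3)/4)*B.
Answer: 1/2 + 53*sqrt(3)/38*e1 e2 + 6*sqrt(3)/19*e1 e4 - 24*sqrt(3)/19*e2 e4


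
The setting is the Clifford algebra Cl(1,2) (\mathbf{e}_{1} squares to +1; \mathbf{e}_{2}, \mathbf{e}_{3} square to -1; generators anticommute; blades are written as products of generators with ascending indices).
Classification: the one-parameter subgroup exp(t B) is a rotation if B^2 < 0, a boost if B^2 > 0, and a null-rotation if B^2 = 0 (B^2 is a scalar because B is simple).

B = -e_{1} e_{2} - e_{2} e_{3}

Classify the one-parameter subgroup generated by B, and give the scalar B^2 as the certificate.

B^2 term by term: the squares give (-1)^2*(e_{1} e_{2})^2 + (-1)^2*(e_{2} e_{3})^2 = 1*(+1) + 1*(-1) = 0 (each basis 2-blade squares to minus the product of its generators' squares); cross terms between blades sharing an index anticommute and cancel. So B^2 = 0.
Answer: null-rotation, certificate B^2 = 0. Key observation: B^2 = 0 is a conjugation invariant, so its sign decides the class regardless of the surface form of B.


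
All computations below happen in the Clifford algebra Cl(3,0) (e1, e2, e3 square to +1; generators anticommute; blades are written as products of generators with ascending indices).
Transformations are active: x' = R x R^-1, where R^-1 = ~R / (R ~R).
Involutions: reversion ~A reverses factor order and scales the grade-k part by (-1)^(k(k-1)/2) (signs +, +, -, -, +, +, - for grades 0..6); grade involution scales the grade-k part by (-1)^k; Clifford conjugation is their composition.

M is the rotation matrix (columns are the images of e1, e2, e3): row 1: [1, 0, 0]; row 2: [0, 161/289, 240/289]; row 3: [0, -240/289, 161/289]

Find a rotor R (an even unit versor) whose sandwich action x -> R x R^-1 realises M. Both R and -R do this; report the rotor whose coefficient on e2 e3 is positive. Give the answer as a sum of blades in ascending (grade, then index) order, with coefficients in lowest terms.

Method: write R = a + b12*e1 e2 + b13*e1 e3 + b23*e2 e3 with a^2 + b12^2 + b13^2 + b23^2 = 1 (so R^-1 = ~R). Expanding the columns R e_j ~R gives tr M = 4a^2 - 1 and, from the antisymmetric part, M21 - M12 = -4a*b12, M13 - M31 = 4a*b13, M32 - M23 = -4a*b23.
Here tr M = 611/289, so a^2 = (1 + tr M)/4 = 225/289 and a = ±15/17. Taking a = 15/17: M21 - M12 = 0, M13 - M31 = 0, M32 - M23 = -480/289, giving b12 = 0, b13 = 0, b23 = 8/17, i.e. R = 15/17 + 8/17*e2 e3.
Its e2 e3 coefficient is already positive.
Answer: 15/17 + 8/17*e2 e3. Note: both R and -R realise this M (trace 611/289); the covering map identifies them, and the e2 e3-coefficient sign is the tie-breaker.


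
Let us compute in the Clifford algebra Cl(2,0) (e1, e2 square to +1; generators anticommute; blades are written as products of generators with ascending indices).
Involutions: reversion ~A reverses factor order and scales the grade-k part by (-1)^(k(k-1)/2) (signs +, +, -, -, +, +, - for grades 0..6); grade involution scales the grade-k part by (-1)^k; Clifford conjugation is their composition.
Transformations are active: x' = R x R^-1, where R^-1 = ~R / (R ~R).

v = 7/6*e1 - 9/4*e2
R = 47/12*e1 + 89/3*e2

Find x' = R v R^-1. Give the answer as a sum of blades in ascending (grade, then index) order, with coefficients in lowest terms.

~R = 47/12*e1 + 89/3*e2, and R ~R = 128945/144, so R^-1 = ~R / (128945/144).
R v = -4477/72 - 6253/144*e1 e2
Answer: -11923/6970*e1 - 78209/41820*e2


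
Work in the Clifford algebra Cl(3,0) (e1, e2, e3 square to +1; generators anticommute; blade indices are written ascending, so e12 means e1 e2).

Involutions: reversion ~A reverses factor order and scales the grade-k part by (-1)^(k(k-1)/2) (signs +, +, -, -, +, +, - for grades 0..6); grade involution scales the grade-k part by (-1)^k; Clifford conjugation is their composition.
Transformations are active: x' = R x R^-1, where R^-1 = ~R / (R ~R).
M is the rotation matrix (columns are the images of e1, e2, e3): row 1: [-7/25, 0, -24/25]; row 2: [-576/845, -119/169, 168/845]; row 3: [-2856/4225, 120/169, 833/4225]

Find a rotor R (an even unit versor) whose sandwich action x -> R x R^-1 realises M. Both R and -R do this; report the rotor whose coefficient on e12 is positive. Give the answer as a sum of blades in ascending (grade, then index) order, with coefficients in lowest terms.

Method: write R = a + b12*e12 + b13*e13 + b23*e23 with a^2 + b12^2 + b13^2 + b23^2 = 1 (so R^-1 = ~R). Expanding the columns R e_j ~R gives tr M = 4a^2 - 1 and, from the antisymmetric part, M21 - M12 = -4a*b12, M13 - M31 = 4a*b13, M32 - M23 = -4a*b23.
Here tr M = -133/169, so a^2 = (1 + tr M)/4 = 9/169 and a = ±3/13. Taking a = 3/13: M21 - M12 = -576/845, M13 - M31 = -48/169, M32 - M23 = 432/845, giving b12 = 48/65, b13 = -4/13, b23 = -36/65, i.e. R = 3/13 + 48/65*e12 - 4/13*e13 - 36/65*e23.
Its e12 coefficient is already positive.
Answer: 3/13 + 48/65*e12 - 4/13*e13 - 36/65*e23. Recall the cover is two-to-one: with M of trace -133/169, both preimages act alike, and the stated e12 sign chooses the sheet.


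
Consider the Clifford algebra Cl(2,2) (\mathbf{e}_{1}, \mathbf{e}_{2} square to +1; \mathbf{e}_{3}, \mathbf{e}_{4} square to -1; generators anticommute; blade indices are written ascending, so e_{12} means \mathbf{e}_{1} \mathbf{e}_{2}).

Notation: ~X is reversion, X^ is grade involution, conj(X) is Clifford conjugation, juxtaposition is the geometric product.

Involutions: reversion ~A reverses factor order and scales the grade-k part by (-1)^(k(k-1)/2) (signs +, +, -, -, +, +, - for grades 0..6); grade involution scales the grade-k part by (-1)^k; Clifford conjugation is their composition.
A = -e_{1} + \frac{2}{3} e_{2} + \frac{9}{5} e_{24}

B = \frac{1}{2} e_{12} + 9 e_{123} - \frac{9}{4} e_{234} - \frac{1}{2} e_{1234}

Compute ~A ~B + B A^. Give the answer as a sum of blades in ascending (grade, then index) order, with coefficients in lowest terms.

first term: \frac{1}{3} e_{1} + \frac{1}{2} e_{2} + \frac{81}{20} e_{3} + \frac{51}{10} e_{13} - \frac{9}{10} e_{14} + 9 e_{23} + \frac{3}{2} e_{34} + \frac{248}{15} e_{134} + \frac{1}{2} e_{234} - \frac{9}{4} e_{1234}
second term: -\frac{1}{3} e_{1} - \frac{1}{2} e_{2} + \frac{81}{20} e_{3} + \frac{69}{10} e_{13} + \frac{9}{10} e_{14} + 9 e_{23} + \frac{3}{2} e_{34} - \frac{238}{15} e_{134} + \frac{1}{2} e_{234} + \frac{9}{4} e_{1234}
Answer: \frac{81}{10} e_{3} + 12 e_{13} + 18 e_{23} + 3 e_{34} + \frac{2}{3} e_{134} + e_{234}


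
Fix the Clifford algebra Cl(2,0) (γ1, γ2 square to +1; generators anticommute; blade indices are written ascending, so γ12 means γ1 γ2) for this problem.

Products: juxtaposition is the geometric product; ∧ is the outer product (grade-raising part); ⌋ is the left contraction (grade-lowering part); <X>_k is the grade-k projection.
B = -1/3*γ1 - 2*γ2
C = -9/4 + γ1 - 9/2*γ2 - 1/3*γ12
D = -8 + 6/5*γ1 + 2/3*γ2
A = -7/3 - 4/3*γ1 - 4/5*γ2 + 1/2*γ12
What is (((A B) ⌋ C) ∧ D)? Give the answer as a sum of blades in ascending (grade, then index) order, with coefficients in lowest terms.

step 1: 92/45 - 2/9*γ1 + 29/6*γ2 + 12/5*γ12
step 2: -4639/180 + 329/90*γ1 - 1232/135*γ2 - 92/135*γ12
step 3: 9278/45 - 27077/450*γ1 + 15073/270*γ2 + 471/25*γ12
Answer: 9278/45 - 27077/450*γ1 + 15073/270*γ2 + 471/25*γ12


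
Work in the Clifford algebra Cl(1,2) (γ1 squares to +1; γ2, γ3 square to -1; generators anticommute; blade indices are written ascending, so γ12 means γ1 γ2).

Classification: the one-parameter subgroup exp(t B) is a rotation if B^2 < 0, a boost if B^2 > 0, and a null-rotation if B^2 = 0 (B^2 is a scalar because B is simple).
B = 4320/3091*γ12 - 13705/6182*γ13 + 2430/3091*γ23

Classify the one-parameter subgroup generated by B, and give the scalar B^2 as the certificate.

B^2 term by term: the squares give (4320/3091)^2*(γ12)^2 + (-13705/6182)^2*(γ13)^2 + (2430/3091)^2*(γ23)^2 = 18662400/9554281*(+1) + 187827025/38217124*(+1) + 5904900/9554281*(-1) = 25/4 (each basis 2-blade squares to minus the product of its generators' squares); cross terms between blades sharing an index anticommute and cancel. So B^2 = 25/4.
Answer: boost, certificate B^2 = 25/4. Because 25/4 is invariant under every versor sandwich, the classification follows from its sign alone.


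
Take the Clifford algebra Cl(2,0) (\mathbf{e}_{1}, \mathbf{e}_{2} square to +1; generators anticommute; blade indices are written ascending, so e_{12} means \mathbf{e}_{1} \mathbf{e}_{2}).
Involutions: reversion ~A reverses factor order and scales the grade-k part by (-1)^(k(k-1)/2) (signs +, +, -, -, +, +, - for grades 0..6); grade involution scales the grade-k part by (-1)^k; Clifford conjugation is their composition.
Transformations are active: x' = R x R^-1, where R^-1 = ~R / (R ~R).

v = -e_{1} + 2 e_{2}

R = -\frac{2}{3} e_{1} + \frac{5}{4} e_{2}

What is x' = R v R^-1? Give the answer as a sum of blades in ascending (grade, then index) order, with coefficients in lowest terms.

~R = -\frac{2}{3} e_{1} + \frac{5}{4} e_{2}, and R ~R = \frac{289}{144}, so R^-1 = ~R / (\frac{289}{144}).
R v = \frac{19}{6} - \frac{1}{12} e_{12}
Answer: -\frac{319}{289} e_{1} + \frac{562}{289} e_{2}


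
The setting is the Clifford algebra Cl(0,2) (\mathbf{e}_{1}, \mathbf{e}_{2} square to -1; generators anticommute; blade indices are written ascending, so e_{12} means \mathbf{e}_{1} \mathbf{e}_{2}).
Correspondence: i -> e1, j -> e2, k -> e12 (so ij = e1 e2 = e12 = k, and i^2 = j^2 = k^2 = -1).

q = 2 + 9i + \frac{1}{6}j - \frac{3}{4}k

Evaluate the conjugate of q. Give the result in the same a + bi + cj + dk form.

In blades: q = 2 + 9 e_{1} + \frac{1}{6} e_{2} - \frac{3}{4} e_{12}.
Conjugation here is Clifford conjugation: the scalar is fixed and the grade-1 and grade-2 blades all flip sign, giving 2 - 9 e_{1} - \frac{1}{6} e_{2} + \frac{3}{4} e_{12}; translating back:
Answer: 2 - 9i - \frac{1}{6}j + \frac{3}{4}k


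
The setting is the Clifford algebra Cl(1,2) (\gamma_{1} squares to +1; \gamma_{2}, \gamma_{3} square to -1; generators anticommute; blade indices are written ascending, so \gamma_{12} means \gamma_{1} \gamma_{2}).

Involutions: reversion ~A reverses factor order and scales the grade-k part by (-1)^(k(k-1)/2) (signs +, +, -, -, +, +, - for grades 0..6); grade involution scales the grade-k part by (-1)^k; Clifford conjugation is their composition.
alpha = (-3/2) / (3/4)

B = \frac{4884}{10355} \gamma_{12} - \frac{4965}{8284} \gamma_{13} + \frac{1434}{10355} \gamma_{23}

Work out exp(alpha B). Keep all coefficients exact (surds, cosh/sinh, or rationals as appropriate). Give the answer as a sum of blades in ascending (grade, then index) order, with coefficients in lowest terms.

B^2 term by term: the squares give (\frac{4884}{10355})^2*(\gamma_{12})^2 + (-\frac{4965}{8284})^2*(\gamma_{13})^2 + (\frac{1434}{10355})^2*(\gamma_{23})^2 = \frac{23853456}{107226025}*(+1) + \frac{24651225}{68624656}*(+1) + \frac{2056356}{107226025}*(-1) = \frac{9}{16} (each basis 2-blade squares to minus the product of its generators' squares); cross terms between blades sharing an index anticommute and cancel. So B^2 = \frac{9}{16}.
B^2 = \frac{9}{16} — since the square is positive, the closed form is hyperbolic: l = \frac{3}{4}, alpha*l = - \frac{3}{2}, so exp(alpha B) = cosh(- \frac{3}{2}) + (sinh(- \frac{3}{2})/(\frac{3}{4}))*B = \cosh{\left(\frac{3}{2} \right)} + (- \frac{4 \sinh{\left(\frac{3}{2} \right)}}{3})*B.
Answer: \cosh{\left(\frac{3}{2} \right)} - \frac{6512 \sinh{\left(\frac{3}{2} \right)}}{10355} \gamma_{12} + \frac{1655 \sinh{\left(\frac{3}{2} \right)}}{2071} \gamma_{13} - \frac{1912 \sinh{\left(\frac{3}{2} \right)}}{10355} \gamma_{23}


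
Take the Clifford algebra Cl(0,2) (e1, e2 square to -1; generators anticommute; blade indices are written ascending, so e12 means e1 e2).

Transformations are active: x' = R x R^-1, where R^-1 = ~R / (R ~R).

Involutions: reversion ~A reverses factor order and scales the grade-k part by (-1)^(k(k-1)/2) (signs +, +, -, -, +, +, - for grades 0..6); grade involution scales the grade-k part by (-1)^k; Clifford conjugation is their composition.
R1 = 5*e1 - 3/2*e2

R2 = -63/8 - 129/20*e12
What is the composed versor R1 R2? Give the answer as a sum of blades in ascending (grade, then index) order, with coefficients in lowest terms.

Distribute over the terms of R1 (each basis-blade product reordered to ascending indices, repeated generators contracted through their squares):
(5*e1) R2 = -315/8*e1 + 129/4*e2
(-3/2*e2) R2 = 387/40*e1 + 189/16*e2
Summing the partial products and collecting blades:
Answer: -297/10*e1 + 705/16*e2


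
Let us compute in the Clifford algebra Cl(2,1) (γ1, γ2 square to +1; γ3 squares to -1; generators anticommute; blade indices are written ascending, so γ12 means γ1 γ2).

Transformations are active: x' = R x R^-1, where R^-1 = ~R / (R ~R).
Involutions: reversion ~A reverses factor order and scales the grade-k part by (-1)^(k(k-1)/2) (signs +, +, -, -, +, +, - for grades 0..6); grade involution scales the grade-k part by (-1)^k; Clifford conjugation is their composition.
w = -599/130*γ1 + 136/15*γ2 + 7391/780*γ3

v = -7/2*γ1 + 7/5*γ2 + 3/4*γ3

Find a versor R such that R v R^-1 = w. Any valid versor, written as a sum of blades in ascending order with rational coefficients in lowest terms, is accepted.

Sketch: the shared square 5459/400 makes R = v + w = -527/65*γ1 + 157/15*γ2 + 1994/195*γ3 the natural versor; its sandwich fixes that direction, negates (v - w)/2, and sends v to w.
Answer: -527/65*γ1 + 157/15*γ2 + 1994/195*γ3


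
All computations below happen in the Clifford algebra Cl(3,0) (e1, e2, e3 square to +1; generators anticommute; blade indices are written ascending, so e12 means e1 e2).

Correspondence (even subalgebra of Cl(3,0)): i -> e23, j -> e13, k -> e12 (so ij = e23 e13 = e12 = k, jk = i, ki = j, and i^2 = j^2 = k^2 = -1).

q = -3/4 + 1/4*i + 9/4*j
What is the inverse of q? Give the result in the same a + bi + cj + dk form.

In blades: q = -3/4 + 9/4*e13 + 1/4*e23.
With qbar = -3/4 - 9/4*e13 - 1/4*e23 (scalar fixed, mapped units negated), q qbar = 91/16 (the sum of squared coefficients), so q^-1 = qbar / (91/16) = -12/91 - 36/91*e13 - 4/91*e23; translating back:
Answer: -12/91 - 4/91*i - 36/91*j


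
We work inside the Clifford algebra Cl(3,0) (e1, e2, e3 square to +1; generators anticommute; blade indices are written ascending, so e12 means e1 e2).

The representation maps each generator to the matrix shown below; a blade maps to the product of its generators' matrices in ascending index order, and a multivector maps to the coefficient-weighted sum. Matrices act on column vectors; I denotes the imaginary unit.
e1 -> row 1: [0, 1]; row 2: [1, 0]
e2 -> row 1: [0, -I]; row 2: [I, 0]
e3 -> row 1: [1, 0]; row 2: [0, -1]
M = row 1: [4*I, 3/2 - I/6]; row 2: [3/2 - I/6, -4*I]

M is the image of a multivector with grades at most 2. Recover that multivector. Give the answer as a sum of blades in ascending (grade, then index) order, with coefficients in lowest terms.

Method: 1, rho(e1), rho(e2), rho(e3) form a trace-orthogonal basis of the 2x2 complex matrices (tr(X Y) = 2 if X = Y, else 0), so M = m0*1 + m1*rho(e1) + m2*rho(e2) + m3*rho(e3) with m0 = tr(M)/2 = 0, m1 = tr(M rho(e1))/2 = 3/2 - I/6, m2 = tr(M rho(e2))/2 = 0, m3 = tr(M rho(e3))/2 = 4*I.
Multiplying table entries, the bivector images are rho(e12) = I*rho(e3), rho(e13) = -I*rho(e2), rho(e23) = I*rho(e1); with real blade coefficients the real parts of m0..m3 are the coefficients of 1, e1, e2, e3 and the imaginary parts give the bivectors (e23: Im m1, e13: -Im m2, e12: Im m3).
Answer: 3/2*e1 + 4*e12 - 1/6*e23


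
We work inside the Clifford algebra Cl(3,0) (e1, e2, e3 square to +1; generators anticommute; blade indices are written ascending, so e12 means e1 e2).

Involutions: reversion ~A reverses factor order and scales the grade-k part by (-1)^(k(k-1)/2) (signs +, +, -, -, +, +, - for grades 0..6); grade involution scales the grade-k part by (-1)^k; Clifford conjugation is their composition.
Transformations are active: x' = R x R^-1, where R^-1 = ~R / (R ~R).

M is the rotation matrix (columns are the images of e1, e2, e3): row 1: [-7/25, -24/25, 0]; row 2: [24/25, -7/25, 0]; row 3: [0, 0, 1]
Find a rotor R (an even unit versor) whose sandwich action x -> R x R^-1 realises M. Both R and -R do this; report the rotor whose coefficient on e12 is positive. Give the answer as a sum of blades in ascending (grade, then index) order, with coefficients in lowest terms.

Method: write R = a + b12*e12 + b13*e13 + b23*e23 with a^2 + b12^2 + b13^2 + b23^2 = 1 (so R^-1 = ~R). Expanding the columns R e_j ~R gives tr M = 4a^2 - 1 and, from the antisymmetric part, M21 - M12 = -4a*b12, M13 - M31 = 4a*b13, M32 - M23 = -4a*b23.
Here tr M = 11/25, so a^2 = (1 + tr M)/4 = 9/25 and a = ±3/5. Taking a = 3/5: M21 - M12 = 48/25, M13 - M31 = 0, M32 - M23 = 0, giving b12 = -4/5, b13 = 0, b23 = 0, i.e. R = 3/5 - 4/5*e12.
Its e12 coefficient is negative, so report the other preimage -R.
Answer: -3/5 + 4/5*e12. Why the constraint matters: R and -R act identically through the sandwich — M has trace 11/25 either way — so only the sign condition on e12 picks one of the two preimages.


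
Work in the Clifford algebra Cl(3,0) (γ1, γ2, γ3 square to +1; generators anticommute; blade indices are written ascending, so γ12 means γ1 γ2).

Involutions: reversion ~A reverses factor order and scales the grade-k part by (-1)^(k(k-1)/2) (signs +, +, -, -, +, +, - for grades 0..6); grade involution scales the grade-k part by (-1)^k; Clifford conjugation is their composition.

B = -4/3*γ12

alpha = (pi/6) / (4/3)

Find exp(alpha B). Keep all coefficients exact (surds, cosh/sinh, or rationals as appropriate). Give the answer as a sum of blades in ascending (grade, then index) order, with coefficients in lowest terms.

B^2 = (-4/3)^2*(γ12)^2 = 16/9*(-1) = -16/9 (a basis 2-blade squares to minus the product of its generators' squares).
B^2 = -16/9 — since the square is negative, the closed form is circular: l = 4/3, alpha*l = pi/6, so exp(alpha B) = cos(pi/6) + (sin(pi/6)/(4/3))*B = sqrt(3)/2 + (3/8)*B.
Answer: sqrt(3)/2 - 1/2*γ12


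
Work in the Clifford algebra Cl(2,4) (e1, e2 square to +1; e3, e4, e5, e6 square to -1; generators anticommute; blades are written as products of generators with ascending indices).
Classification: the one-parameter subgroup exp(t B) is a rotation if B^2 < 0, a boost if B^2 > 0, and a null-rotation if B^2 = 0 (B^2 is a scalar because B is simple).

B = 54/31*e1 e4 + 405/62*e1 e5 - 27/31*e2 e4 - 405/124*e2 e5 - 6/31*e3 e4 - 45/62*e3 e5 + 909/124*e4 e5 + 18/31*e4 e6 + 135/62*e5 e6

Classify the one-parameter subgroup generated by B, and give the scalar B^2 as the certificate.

B^2 term by term: the squares give (54/31)^2*(e1 e4)^2 + (405/62)^2*(e1 e5)^2 + (-27/31)^2*(e2 e4)^2 + (-405/124)^2*(e2 e5)^2 + (-6/31)^2*(e3 e4)^2 + (-45/62)^2*(e3 e5)^2 + (909/124)^2*(e4 e5)^2 + (18/31)^2*(e4 e6)^2 + (135/62)^2*(e5 e6)^2 = 2916/961*(+1) + 164025/3844*(+1) + 729/961*(+1) + 164025/15376*(+1) + 36/961*(-1) + 2025/3844*(-1) + 826281/15376*(-1) + 324/961*(-1) + 18225/3844*(-1) = -9/4 (each basis 2-blade squares to minus the product of its generators' squares); cross terms between blades sharing an index anticommute and cancel; the commuting (index-disjoint) pairs give grade-4 terms 2*c*c'*(blade product), which cancel blade by blade — e1 e2 e4 e5: 10935/961 - 10935/961 = 0; e1 e3 e4 e5: 2430/961 - 2430/961 = 0; e1 e4 e5 e6: 7290/961 - 7290/961 = 0; e2 e3 e4 e5: -1215/961 + 1215/961 = 0; e2 e4 e5 e6: -3645/961 + 3645/961 = 0; e3 e4 e5 e6: -810/961 + 810/961 = 0 — confirming B is simple. So B^2 = -9/4.
Answer: rotation, certificate B^2 = -9/4. Why this suffices: the scalar -9/4 survives any versor conjugation, so its sign alone determines the class however B is presented.


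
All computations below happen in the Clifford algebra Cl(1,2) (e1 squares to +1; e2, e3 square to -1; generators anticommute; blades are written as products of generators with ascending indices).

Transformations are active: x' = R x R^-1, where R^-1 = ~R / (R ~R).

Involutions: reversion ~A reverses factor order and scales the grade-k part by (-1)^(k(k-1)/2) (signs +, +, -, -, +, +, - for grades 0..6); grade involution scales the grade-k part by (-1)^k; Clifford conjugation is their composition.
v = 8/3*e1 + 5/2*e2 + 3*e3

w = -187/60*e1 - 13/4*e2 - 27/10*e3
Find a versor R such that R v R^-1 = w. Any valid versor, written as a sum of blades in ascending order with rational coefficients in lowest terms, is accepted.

Why this works: both vectors square to -293/36, so q(v) = q(w) and R = v + w = -9/20*e1 - 3/4*e2 + 3/10*e3 carries v to w — its own direction survives, the complement (v - w)/2 flips.
Answer: -9/20*e1 - 3/4*e2 + 3/10*e3


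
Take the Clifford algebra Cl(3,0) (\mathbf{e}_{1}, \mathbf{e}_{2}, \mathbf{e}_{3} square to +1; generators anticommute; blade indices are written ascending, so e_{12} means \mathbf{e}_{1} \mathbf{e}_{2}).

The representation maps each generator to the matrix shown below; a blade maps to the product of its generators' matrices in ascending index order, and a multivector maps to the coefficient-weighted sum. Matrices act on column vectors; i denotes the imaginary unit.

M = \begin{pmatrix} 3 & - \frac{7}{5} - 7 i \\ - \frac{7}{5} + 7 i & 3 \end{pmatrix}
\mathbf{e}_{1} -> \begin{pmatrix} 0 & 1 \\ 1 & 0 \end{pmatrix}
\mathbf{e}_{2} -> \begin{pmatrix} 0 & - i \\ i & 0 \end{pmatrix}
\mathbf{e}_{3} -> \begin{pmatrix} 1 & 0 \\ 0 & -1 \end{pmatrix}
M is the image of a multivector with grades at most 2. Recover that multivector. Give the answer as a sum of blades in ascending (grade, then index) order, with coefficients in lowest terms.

Method: 1, rho(e_{1}), rho(e_{2}), rho(e_{3}) form a trace-orthogonal basis of the 2x2 complex matrices (tr(X Y) = 2 if X = Y, else 0), so M = m0*1 + m1*rho(e_{1}) + m2*rho(e_{2}) + m3*rho(e_{3}) with m0 = tr(M)/2 = 3, m1 = tr(M rho(e_{1}))/2 = - \frac{7}{5}, m2 = tr(M rho(e_{2}))/2 = 7, m3 = tr(M rho(e_{3}))/2 = 0.
Multiplying table entries, the bivector images are rho(e_{12}) = i*rho(e_{3}), rho(e_{13}) = -i*rho(e_{2}), rho(e_{23}) = i*rho(e_{1}); with real blade coefficients the real parts of m0..m3 are the coefficients of 1, e_{1}, e_{2}, e_{3} and the imaginary parts give the bivectors (e_{23}: Im m1, e_{13}: -Im m2, e_{12}: Im m3).
Answer: 3 - \frac{7}{5} e_{1} + 7 e_{2}


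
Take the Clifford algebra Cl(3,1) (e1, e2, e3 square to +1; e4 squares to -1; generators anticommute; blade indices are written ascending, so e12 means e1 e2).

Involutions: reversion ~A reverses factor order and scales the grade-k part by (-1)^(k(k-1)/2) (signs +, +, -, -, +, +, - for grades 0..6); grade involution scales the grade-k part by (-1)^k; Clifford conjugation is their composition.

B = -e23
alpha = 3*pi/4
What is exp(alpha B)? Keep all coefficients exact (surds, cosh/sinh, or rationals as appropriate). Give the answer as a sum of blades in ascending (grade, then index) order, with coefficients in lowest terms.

B^2 = (-1)^2*(e23)^2 = 1*(-1) = -1 (a basis 2-blade squares to minus the product of its generators' squares).
B^2 = -1 — the series telescopes trigonometrically here: l = 1, alpha*l = 3*pi/4, so exp(alpha B) = cos(3*pi/4) + (sin(3*pi/4)/1)*B = -sqrt(2)/2 + (sqrt(2)/2)*B.
Answer: -sqrt(2)/2 - sqrt(2)/2*e23


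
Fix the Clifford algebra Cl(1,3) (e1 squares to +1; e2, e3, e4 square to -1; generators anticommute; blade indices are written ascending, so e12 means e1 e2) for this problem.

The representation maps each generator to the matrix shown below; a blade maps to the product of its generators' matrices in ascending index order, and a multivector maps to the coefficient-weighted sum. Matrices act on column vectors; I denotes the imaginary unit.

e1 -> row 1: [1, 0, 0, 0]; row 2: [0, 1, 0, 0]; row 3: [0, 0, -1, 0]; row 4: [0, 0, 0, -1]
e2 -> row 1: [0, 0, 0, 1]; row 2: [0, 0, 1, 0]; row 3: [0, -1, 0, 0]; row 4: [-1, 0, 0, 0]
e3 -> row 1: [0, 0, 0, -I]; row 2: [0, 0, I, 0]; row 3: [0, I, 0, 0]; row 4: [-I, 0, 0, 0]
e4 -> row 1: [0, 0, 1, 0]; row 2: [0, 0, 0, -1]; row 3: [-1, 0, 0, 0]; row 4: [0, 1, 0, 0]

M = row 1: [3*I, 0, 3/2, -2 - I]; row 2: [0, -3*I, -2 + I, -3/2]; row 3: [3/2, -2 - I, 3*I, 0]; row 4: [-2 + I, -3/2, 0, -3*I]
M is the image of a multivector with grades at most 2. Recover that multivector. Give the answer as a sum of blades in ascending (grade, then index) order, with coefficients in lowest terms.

Method: the blade images are trace-orthogonal — tr(rho(e_A) rho(e_B)^-1) = 4 if A = B and 0 otherwise — and rho(e_A)^-1 = (e_A)^2 * rho(e_A) with (e_A)^2 = +1 or -1, so the coefficient of e_A in the preimage is (e_A)^2 * tr(M rho(e_A))/4.
Nonzero projections over blades of grade <= 2: e12: (e12)^2 = +1, tr(M rho(e12)) = -8, coefficient -2; e13: (e13)^2 = +1, tr(M rho(e13)) = 4, coefficient 1; e14: (e14)^2 = +1, tr(M rho(e14)) = 6, coefficient 3/2; e23: (e23)^2 = -1, tr(M rho(e23)) = 12, coefficient -3. Every other blade of grade <= 2 projects to 0.
Answer: -2*e12 + e13 + 3/2*e14 - 3*e23
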